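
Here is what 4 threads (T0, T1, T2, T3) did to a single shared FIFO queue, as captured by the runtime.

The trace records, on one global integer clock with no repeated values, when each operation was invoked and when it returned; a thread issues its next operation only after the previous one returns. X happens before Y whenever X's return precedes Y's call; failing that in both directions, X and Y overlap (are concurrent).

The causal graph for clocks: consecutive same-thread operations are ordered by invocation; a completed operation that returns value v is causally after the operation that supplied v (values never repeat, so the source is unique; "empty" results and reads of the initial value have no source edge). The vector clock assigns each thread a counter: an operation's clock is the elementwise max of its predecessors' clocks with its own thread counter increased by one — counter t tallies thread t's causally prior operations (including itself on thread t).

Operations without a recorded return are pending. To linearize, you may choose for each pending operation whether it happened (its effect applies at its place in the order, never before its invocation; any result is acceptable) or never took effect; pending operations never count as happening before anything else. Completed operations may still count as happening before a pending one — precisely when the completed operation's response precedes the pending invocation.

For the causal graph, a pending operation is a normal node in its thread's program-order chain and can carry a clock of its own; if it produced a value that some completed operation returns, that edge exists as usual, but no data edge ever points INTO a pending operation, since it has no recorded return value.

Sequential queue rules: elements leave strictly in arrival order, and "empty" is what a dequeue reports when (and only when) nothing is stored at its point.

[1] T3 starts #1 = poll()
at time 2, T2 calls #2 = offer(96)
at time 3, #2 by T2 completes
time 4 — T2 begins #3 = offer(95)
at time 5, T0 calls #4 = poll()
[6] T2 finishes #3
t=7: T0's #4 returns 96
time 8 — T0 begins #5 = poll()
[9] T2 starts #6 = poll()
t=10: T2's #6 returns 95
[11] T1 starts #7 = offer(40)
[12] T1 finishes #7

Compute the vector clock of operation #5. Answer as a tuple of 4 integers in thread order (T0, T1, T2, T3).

#1 (invocation 1): nothing precedes it; T3's component alone gives (0, 0, 0, 1)
#2 (invocation 2): nothing precedes it; T2's component alone gives (0, 0, 1, 0)
#7 (invocation 11): nothing precedes it; T1's component alone gives (0, 1, 0, 0)
#3 (invocation 4): componentwise max over VC(#2)=(0, 0, 1, 0), +1 at T2, giving (0, 0, 2, 0)
#4 (invocation 5): componentwise max over VC(#2)=(0, 0, 1, 0), +1 at T0, giving (1, 0, 1, 0)
#6 (invocation 9): componentwise max over VC(#3)=(0, 0, 2, 0), +1 at T2, giving (0, 0, 3, 0)
#5 (invocation 8): componentwise max over VC(#4)=(1, 0, 1, 0), +1 at T0, giving (2, 0, 1, 0)
target: VC(#5) = (2, 0, 1, 0)

(2, 0, 1, 0)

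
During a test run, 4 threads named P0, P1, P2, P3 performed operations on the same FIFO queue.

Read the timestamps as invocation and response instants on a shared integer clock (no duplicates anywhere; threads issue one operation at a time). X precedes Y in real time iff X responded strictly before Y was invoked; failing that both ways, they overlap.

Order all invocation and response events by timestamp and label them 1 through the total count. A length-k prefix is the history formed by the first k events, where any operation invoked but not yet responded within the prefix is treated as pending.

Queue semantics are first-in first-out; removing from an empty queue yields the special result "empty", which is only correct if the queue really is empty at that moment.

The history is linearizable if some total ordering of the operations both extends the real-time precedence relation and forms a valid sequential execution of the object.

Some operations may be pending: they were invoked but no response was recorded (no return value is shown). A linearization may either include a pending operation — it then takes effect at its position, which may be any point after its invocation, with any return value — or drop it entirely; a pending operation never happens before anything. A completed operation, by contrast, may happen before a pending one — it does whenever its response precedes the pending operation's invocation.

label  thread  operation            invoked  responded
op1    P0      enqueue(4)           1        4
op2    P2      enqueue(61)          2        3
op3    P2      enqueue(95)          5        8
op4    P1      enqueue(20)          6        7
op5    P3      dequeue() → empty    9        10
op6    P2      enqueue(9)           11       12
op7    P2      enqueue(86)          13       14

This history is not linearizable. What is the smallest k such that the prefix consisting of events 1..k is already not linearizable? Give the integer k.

10

events 1..9 are still linearizable — one witness is op1, op2, op3, op4:
1. op1 enqueue(4), leaving queue <4>
2. op2 enqueue(61), leaving queue <4,61>
3. op3 enqueue(95), leaving queue <4,61,95>
4. op4 enqueue(20), leaving queue <4,61,95,20>
adding event 10 (op5 responds at 10) leaves no legal real-time order
for example op1, op2, op3, op4, op5 fails at step 5: op5 dequeue() → empty is not legal there
for example op1, op2, op4, op3, op5 fails at step 5: op5 dequeue() → empty is not legal there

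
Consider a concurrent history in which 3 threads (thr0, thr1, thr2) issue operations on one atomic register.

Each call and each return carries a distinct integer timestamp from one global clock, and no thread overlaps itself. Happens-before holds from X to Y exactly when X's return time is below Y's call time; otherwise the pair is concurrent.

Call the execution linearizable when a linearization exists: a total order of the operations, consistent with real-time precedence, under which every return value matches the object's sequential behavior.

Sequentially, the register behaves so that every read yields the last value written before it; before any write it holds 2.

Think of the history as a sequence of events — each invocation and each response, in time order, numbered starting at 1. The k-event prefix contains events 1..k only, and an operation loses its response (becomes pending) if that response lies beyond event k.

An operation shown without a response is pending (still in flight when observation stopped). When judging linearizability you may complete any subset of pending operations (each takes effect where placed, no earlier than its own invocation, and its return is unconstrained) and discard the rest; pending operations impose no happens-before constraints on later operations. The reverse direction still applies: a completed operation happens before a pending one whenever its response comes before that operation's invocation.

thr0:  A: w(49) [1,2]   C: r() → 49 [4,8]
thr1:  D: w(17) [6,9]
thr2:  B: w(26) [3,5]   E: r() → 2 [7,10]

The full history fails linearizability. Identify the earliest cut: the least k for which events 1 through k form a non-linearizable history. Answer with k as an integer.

10

events 1..9 are still linearizable — one witness is A, C, B, D:
step 1: A w(49) — value 49
step 2: C r() → 49 — value 49
step 3: B w(26) — value 26
step 4: D w(17) — value 17
with event 10 included (E responding at time 10), all real-time-consistent orders fail
one such order, A, B, C, D, E, breaks at step 3 where C r() → 49 is illegal
one such order, A, B, C, E, D, breaks at step 3 where C r() → 49 is illegal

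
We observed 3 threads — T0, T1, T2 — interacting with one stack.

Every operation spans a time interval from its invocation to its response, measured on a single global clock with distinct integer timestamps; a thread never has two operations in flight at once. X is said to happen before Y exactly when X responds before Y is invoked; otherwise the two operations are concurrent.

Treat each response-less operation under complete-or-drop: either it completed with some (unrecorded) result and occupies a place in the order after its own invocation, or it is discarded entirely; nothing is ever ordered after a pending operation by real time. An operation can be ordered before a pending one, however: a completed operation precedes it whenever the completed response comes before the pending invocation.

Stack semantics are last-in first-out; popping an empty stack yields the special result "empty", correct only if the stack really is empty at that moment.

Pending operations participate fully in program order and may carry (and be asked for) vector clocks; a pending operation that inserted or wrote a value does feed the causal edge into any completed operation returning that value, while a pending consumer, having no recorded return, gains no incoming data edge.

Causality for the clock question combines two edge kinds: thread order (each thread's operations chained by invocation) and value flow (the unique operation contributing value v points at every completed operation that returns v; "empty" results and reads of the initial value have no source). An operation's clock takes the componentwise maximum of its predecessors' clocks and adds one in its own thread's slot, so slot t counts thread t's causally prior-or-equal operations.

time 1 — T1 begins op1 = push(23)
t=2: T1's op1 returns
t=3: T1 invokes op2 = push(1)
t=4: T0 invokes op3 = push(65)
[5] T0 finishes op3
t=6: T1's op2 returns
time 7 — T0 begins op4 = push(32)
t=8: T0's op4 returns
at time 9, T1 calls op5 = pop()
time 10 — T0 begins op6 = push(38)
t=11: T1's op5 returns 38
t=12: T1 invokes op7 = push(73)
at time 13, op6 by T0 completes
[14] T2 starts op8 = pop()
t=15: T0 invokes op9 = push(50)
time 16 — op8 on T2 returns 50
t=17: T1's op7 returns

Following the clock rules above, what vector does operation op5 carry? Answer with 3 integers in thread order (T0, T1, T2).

(3, 3, 0)

op1, invoked 1, has no incoming edges; only T1's bump applies → (0, 1, 0)
op3, invoked 4, has no incoming edges; only T0's bump applies → (1, 0, 0)
op2, invoked 3, takes VC(op1)=(0, 1, 0) under max, adds 1 for T1 → (0, 2, 0)
op4, invoked 7, takes VC(op3)=(1, 0, 0) under max, adds 1 for T0 → (2, 0, 0)
op6, invoked 10, takes VC(op4)=(2, 0, 0) under max, adds 1 for T0 → (3, 0, 0)
op9, invoked 15, takes VC(op6)=(3, 0, 0) under max, adds 1 for T0 → (4, 0, 0)
op8, invoked 14, takes VC(op9)=(4, 0, 0) under max, adds 1 for T2 → (4, 0, 1)
op5, invoked 9, takes VC(op2)=(0, 2, 0), VC(op6)=(3, 0, 0) under max, adds 1 for T1 → (3, 3, 0)
op7, invoked 12, takes VC(op5)=(3, 3, 0) under max, adds 1 for T1 → (3, 4, 0)
target: VC(op5) = (3, 3, 0)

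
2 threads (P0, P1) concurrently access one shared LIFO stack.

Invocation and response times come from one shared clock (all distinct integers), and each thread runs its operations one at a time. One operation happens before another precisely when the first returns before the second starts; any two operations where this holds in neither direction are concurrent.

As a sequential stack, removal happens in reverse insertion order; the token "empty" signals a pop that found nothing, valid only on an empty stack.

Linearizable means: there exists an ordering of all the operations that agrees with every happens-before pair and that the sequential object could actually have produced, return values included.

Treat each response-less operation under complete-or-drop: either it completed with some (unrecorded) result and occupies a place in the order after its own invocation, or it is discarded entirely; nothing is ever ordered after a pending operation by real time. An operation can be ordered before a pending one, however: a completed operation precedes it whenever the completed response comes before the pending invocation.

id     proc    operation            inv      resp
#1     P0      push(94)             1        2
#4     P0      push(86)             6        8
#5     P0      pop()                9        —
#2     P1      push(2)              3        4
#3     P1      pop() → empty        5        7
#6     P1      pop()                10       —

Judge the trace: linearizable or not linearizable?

not linearizable

the violation lands at event 7, #3's response at time 7: events 1..6 linearize, events 1..7 do not
exactly one order of the 3 completed ops respects real time; the LIFO stack replay fails
including or dropping the 1 pending operation (#4) in any combination fails
for example #1, #2, #3 (pending dropped) fails at step 3: #3 pop() → empty is not legal there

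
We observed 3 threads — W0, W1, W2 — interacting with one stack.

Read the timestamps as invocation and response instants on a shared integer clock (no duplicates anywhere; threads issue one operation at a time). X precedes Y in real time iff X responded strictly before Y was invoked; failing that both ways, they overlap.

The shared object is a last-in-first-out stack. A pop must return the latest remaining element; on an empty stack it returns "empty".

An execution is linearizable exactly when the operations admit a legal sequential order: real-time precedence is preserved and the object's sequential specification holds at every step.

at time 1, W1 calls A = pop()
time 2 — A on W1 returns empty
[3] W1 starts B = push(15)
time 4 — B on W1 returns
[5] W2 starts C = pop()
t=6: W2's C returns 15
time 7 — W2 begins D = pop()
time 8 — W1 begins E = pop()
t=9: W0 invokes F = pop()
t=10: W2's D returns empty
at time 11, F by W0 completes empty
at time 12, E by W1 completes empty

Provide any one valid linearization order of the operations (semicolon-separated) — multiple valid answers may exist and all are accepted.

A; B; C; D; E; F

1. A pop() → empty, leaving stack <>
2. B push(15), leaving stack <15>
3. C pop() → 15, leaving stack <>
4. D pop() → empty, leaving stack <>
5. E pop() → empty, leaving stack <>
6. F pop() → empty, leaving stack <>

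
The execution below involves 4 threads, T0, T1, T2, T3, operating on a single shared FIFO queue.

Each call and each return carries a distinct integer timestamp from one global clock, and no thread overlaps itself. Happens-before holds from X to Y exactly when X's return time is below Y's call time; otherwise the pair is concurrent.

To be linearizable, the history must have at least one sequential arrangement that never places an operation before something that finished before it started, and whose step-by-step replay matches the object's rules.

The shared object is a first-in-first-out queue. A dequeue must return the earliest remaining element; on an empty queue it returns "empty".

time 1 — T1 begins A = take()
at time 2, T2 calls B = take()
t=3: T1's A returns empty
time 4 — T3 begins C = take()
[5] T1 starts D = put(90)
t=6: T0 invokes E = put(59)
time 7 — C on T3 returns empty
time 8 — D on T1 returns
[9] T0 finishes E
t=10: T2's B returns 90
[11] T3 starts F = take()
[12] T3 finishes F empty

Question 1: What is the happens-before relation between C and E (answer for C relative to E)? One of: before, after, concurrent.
C spans [4,7], E spans [6,9]
the intervals overlap in both directions

concurrent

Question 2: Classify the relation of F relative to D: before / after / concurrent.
F spans [11,12], D spans [5,8]
resp(D)=8 < inv(F)=11

after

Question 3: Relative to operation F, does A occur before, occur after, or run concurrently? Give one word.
A spans [1,3], F spans [11,12]
resp(A)=3 < inv(F)=11

before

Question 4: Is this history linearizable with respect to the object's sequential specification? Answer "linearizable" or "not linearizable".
cut after 11 events: linearizable; cut after 12 events (F responds, time 12): not linearizable
30 orders of the 6 completed FIFO queue ops respect real time; none is legal
for example A, B, C, D, E, F fails at step 2: B take() → 90 is not legal there
for example A, B, C, E, D, F fails at step 2: B take() → 90 is not legal there

not linearizable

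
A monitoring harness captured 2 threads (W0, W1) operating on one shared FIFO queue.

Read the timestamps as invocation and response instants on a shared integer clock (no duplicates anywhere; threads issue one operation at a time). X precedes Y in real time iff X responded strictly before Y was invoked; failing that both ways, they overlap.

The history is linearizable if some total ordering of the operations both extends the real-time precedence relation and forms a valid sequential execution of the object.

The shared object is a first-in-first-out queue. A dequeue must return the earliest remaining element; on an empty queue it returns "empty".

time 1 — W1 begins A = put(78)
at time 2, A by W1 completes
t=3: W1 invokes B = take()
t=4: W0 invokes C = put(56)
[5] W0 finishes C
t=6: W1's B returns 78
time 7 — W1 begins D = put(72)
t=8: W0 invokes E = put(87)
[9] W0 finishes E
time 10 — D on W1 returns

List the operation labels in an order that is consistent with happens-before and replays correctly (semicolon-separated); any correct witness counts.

A; B; C; D; E

after step 1 (A put(78)): queue <78>
after step 2 (B take() → 78): queue <>
after step 3 (C put(56)): queue <56>
after step 4 (D put(72)): queue <56,72>
after step 5 (E put(87)): queue <56,72,87>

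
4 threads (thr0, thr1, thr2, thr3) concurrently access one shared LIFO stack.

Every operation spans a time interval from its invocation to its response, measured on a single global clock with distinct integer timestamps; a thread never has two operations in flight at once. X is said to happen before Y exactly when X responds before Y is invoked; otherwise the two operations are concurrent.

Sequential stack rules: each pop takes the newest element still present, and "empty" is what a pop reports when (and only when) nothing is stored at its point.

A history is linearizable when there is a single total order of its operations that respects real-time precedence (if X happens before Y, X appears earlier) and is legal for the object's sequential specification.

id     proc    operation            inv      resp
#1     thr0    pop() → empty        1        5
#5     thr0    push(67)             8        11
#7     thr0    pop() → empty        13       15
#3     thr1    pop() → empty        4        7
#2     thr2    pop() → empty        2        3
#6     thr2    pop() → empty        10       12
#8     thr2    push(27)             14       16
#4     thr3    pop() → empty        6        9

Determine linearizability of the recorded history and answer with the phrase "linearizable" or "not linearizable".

events 1..14 are fine; event 15 — the response of #7 at time 15 — makes the prefix non-linearizable
the 7 completed operations admit 13 real-time orders; each fails the LIFO stack replay
no escape via the 1 pending operation (#8): every completion choice fails
sample order #1, #2, #3, #4, #5, #6, #7 (pending dropped) stalls at step 6 — #6 pop() → empty has no legal effect
sample order #1, #2, #3, #4, #6, #5, #7 (pending dropped) stalls at step 7 — #7 pop() → empty has no legal effect

not linearizable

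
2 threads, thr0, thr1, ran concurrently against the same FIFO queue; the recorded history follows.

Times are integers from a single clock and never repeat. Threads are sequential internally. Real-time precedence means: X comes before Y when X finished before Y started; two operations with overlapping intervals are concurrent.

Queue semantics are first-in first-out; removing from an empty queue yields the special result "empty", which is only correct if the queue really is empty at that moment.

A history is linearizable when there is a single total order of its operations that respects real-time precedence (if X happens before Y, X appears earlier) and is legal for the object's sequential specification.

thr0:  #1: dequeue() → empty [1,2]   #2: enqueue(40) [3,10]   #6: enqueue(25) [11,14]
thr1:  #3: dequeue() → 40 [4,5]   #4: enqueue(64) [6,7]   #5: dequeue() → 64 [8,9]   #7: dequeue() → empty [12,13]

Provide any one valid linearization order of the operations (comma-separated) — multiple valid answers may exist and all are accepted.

#1, #2, #3, #4, #5, #7, #6

1. #1 dequeue() → empty, leaving queue <>
2. #2 enqueue(40), leaving queue <40>
3. #3 dequeue() → 40, leaving queue <>
4. #4 enqueue(64), leaving queue <64>
5. #5 dequeue() → 64, leaving queue <>
6. #7 dequeue() → empty, leaving queue <>
7. #6 enqueue(25), leaving queue <25>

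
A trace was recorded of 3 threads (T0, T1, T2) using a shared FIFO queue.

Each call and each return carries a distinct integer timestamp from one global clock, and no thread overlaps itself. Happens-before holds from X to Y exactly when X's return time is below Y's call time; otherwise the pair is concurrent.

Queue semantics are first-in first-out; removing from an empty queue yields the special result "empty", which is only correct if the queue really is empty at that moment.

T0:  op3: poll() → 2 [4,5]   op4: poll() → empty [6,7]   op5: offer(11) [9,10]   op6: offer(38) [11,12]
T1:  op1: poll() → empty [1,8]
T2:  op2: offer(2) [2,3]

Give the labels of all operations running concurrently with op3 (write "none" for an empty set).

concurrent with op3 ([4,5]): every op whose interval crosses 4..5
op1 [1,8]: concurrent
op2 [2,3]: before
op4 [6,7]: after
op5 [9,10]: after
op6 [11,12]: after

op1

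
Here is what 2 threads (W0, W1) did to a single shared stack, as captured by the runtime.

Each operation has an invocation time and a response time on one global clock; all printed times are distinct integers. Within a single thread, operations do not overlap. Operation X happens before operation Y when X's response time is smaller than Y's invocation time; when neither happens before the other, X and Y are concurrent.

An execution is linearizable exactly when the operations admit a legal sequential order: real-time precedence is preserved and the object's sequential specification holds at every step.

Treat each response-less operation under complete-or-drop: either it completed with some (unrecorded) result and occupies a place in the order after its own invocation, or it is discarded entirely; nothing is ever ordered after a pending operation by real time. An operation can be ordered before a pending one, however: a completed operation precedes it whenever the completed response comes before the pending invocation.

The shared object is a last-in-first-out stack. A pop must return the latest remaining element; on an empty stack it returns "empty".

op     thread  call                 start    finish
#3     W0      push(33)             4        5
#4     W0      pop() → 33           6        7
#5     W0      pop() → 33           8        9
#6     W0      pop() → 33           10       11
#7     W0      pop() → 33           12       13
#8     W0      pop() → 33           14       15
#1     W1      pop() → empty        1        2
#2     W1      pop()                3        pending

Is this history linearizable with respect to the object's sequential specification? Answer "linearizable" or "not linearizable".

events 1..8 are fine; event 9 — the response of #5 at time 9 — makes the prefix non-linearizable
exactly one order of the 4 completed ops respects real time; the stack replay fails
every completion of the 1 pending operation (#2) was checked; none linearizes
take #1, #3, #4, #5 (pending dropped): step 4 already fails, because #5 pop() → 33 cannot occur there

not linearizable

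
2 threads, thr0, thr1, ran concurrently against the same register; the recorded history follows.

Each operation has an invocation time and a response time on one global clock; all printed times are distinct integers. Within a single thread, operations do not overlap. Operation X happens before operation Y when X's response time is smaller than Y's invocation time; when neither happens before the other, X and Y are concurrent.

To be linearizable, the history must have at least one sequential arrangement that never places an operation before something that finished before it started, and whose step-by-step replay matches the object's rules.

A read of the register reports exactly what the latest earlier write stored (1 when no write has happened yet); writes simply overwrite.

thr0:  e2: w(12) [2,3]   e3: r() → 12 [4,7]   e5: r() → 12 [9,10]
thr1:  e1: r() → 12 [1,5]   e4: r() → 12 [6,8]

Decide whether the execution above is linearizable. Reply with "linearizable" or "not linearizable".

linearizable

witness order: e2, e1, e3, e4, e5
1. e2 w(12), leaving value 12
2. e1 r() → 12, leaving value 12
3. e3 r() → 12, leaving value 12
4. e4 r() → 12, leaving value 12
5. e5 r() → 12, leaving value 12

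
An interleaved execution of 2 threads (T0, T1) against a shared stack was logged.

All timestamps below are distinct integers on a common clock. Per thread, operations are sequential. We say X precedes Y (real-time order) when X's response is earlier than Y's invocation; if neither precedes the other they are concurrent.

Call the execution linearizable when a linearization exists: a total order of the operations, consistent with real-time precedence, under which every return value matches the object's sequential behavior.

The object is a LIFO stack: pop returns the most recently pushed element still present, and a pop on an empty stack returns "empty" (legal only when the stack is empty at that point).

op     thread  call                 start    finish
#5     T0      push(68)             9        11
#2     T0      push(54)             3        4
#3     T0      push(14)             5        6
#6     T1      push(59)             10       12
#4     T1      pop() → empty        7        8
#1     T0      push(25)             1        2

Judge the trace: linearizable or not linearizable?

events 1..7 are fine; event 8 — the response of #4 at time 8 — makes the prefix non-linearizable
the sole real-time-consistent order of 4 completed operations fails the stack replay
take #1, #2, #3, #4: step 4 already fails, because #4 pop() → empty cannot occur there

not linearizable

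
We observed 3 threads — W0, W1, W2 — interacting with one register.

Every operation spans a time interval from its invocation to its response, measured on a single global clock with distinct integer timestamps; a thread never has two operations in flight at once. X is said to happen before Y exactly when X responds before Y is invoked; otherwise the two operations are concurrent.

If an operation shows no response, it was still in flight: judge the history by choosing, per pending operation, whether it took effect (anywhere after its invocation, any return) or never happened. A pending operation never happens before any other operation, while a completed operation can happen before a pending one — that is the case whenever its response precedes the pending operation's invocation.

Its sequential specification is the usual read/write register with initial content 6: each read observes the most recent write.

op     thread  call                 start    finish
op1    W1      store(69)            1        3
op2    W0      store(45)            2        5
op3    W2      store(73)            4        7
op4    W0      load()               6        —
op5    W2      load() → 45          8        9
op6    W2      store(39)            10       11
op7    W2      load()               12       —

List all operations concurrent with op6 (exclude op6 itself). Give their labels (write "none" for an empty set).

op6 spans [10,11]; an op avoiding the whole window 10..11 is ordered, any other is concurrent
op1 [1,3]: before
op2 [2,5]: before
op3 [4,7]: before
op4 [6,…): concurrent
op5 [8,9]: before
op7 [12,…): after

op4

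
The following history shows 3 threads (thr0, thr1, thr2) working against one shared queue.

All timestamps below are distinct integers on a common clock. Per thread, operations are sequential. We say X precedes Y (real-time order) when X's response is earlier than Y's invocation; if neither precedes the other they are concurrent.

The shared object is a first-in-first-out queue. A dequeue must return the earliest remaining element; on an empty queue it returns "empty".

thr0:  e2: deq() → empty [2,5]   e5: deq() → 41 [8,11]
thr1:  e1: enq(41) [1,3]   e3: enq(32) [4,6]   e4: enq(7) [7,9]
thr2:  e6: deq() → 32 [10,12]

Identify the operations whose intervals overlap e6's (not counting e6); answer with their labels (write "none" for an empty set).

e5

overlap test against e6 [10,12]: concurrent iff the interval meets 10..12
e1 [1,3]: before
e2 [2,5]: before
e3 [4,6]: before
e4 [7,9]: before
e5 [8,11]: concurrent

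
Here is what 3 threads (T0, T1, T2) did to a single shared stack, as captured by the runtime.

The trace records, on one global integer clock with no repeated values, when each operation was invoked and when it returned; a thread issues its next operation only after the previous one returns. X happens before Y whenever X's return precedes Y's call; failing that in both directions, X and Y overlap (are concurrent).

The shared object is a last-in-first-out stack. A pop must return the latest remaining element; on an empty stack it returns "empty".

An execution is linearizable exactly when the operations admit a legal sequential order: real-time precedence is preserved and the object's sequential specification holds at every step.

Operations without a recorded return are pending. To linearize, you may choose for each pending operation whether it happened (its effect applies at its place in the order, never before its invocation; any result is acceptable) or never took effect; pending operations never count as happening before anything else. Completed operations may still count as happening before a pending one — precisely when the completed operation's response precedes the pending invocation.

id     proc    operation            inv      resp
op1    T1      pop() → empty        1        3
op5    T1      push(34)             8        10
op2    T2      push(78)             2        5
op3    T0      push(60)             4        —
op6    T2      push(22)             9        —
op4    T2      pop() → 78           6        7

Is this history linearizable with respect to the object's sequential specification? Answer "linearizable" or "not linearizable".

linearizable

witness order: op1, op2, op4, op3, op5
step 1: op1 pop() → empty — stack <>
step 2: op2 push(78) — stack <78>
step 3: op4 pop() → 78 — stack <>
step 4: op3 push(60) (pending, included) — stack <60>
step 5: op5 push(34) — stack <60,34>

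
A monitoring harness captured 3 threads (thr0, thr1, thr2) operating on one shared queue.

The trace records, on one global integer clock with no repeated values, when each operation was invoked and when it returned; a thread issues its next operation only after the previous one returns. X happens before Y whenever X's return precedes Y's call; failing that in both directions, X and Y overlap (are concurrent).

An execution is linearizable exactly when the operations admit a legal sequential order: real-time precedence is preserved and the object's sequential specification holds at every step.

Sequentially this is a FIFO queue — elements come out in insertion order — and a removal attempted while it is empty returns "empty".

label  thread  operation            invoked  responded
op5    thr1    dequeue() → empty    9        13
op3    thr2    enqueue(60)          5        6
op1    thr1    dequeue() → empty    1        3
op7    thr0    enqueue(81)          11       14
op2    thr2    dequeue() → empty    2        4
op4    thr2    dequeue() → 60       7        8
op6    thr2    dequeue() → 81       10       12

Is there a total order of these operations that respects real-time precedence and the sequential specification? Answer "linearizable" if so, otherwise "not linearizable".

one valid linearization: op1, op2, op3, op4, op5, op7, op6
step 1: op1 dequeue() → empty — queue <>
step 2: op2 dequeue() → empty — queue <>
step 3: op3 enqueue(60) — queue <60>
step 4: op4 dequeue() → 60 — queue <>
step 5: op5 dequeue() → empty — queue <>
step 6: op7 enqueue(81) — queue <81>
step 7: op6 dequeue() → 81 — queue <>

linearizable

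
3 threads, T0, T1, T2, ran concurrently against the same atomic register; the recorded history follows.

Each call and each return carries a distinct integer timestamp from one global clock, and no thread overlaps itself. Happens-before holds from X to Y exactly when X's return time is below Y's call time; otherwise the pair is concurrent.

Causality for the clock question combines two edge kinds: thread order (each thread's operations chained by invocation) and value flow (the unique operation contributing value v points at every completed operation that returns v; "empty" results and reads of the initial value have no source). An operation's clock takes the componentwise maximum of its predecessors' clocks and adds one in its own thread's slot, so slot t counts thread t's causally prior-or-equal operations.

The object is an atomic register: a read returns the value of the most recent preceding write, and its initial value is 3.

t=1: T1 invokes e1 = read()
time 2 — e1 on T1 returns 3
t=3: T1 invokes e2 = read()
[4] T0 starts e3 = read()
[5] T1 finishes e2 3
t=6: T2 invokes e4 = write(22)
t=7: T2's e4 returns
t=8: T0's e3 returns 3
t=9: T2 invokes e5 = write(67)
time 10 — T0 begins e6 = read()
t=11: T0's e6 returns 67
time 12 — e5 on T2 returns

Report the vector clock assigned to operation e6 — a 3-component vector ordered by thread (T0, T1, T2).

(2, 0, 2)

root op e4, invoked 6: fresh clock plus T2's own tick → (0, 0, 1)
root op e1, invoked 1: fresh clock plus T1's own tick → (0, 1, 0)
root op e3, invoked 4: fresh clock plus T0's own tick → (1, 0, 0)
e5 (invocation 9): componentwise max over VC(e4)=(0, 0, 1), +1 at T2, giving (0, 0, 2)
e2 (invocation 3): componentwise max over VC(e1)=(0, 1, 0), +1 at T1, giving (0, 2, 0)
e6 (invocation 10): componentwise max over VC(e3)=(1, 0, 0), VC(e5)=(0, 0, 2), +1 at T0, giving (2, 0, 2)
target: VC(e6) = (2, 0, 2)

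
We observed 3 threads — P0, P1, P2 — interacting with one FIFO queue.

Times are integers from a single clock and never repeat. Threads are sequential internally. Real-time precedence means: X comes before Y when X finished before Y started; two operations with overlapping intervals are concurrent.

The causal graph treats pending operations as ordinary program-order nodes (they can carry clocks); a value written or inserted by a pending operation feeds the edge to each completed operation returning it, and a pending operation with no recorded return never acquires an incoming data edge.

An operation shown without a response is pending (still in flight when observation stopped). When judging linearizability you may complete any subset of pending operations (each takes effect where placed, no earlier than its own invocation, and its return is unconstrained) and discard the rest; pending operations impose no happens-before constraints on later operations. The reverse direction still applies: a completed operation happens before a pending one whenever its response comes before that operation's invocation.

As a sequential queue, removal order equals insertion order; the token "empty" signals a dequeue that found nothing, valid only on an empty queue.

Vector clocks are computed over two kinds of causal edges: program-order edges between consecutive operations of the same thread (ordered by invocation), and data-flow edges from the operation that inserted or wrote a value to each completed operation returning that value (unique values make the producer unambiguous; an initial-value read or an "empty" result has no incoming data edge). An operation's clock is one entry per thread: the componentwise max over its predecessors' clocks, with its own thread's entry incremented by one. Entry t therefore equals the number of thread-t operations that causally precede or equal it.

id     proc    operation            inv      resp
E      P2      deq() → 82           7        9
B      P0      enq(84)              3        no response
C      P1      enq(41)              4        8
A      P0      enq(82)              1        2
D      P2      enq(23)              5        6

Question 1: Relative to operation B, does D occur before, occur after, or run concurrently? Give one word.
D spans [5,6], B spans [3,…)
the intervals overlap in both directions

concurrent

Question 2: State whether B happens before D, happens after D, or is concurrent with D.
B spans [3,…), D spans [5,6]
the intervals overlap in both directions

concurrent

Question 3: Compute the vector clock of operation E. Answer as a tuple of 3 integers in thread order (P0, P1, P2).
D (invocation 5): nothing precedes it; P2's component alone gives (0, 0, 1)
C (invocation 4): nothing precedes it; P1's component alone gives (0, 1, 0)
A (invocation 1): nothing precedes it; P0's component alone gives (1, 0, 0)
from VC(A)=(1, 0, 0), B (invoked 3) maxes components and bumps P0 → (2, 0, 0)
from VC(A)=(1, 0, 0), VC(D)=(0, 0, 1), E (invoked 7) maxes components and bumps P2 → (1, 0, 2)
target: VC(E) = (1, 0, 2)

(1, 0, 2)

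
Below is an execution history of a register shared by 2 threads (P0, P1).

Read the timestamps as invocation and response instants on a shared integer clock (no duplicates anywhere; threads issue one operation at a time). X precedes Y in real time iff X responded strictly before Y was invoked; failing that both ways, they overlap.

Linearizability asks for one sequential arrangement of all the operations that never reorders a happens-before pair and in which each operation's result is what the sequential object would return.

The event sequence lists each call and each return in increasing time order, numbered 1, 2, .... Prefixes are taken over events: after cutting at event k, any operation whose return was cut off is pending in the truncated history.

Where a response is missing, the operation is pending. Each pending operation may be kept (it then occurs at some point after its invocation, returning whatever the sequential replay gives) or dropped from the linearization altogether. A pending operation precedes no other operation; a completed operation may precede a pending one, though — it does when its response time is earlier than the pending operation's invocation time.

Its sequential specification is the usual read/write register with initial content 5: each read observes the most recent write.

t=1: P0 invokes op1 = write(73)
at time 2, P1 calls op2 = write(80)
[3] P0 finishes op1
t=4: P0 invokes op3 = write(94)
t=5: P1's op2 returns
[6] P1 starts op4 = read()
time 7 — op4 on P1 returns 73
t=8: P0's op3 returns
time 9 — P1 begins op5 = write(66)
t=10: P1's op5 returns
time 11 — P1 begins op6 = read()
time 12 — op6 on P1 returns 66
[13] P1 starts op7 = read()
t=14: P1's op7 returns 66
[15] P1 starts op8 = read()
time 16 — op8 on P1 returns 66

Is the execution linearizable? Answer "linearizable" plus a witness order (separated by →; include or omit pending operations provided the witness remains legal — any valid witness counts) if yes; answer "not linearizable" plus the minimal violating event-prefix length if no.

linearizable — witness: op2 → op1 → op4 → op3 → op5 → op6 → op7 → op8

step 1: op2 write(80) — value 80
step 2: op1 write(73) — value 73
step 3: op4 read() → 73 — value 73
step 4: op3 write(94) — value 94
step 5: op5 write(66) — value 66
step 6: op6 read() → 66 — value 66
step 7: op7 read() → 66 — value 66
step 8: op8 read() → 66 — value 66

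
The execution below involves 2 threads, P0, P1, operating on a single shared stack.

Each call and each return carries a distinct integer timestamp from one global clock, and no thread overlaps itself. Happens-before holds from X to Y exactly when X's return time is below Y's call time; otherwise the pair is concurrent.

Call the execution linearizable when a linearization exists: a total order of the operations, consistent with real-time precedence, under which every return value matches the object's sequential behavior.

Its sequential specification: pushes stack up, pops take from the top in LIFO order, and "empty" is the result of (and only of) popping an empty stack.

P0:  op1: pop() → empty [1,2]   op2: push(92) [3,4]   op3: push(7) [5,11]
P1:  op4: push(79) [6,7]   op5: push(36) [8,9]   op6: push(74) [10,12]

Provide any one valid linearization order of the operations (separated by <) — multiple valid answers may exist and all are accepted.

after step 1 (op1 pop() → empty): stack <>
after step 2 (op2 push(92)): stack <92>
after step 3 (op3 push(7)): stack <92,7>
after step 4 (op4 push(79)): stack <92,7,79>
after step 5 (op5 push(36)): stack <92,7,79,36>
after step 6 (op6 push(74)): stack <92,7,79,36,74>

op1 < op2 < op3 < op4 < op5 < op6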